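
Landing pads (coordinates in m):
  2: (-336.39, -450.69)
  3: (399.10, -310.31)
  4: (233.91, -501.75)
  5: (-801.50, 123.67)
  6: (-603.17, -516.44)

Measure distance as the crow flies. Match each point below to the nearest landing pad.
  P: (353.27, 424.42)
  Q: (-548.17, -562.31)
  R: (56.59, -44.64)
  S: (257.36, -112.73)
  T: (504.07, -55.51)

P at (353.27, 424.42):
  2: √((-689.66)² + (-875.11)²) = √(475630.9156 + 765817.5121) = 1114.20 m
  3: √((45.83)² + (-734.73)²) = √(2100.3889 + 539828.1729) = 736.16 m
  4: √((-119.36)² + (-926.17)²) = √(14246.8096 + 857790.8689) = 933.83 m
  5: √((-1154.77)² + (-300.75)²) = √(1333493.7529 + 90450.5625) = 1193.29 m
  6: √((-956.44)² + (-940.86)²) = √(914777.4736 + 885217.5396) = 1341.64 m
  → nearest: 3 (736.16 m)
Q at (-548.17, -562.31):
  2: √((211.78)² + (111.62)²) = √(44850.7684 + 12459.0244) = 239.39 m
  3: √((947.27)² + (252.00)²) = √(897320.4529 + 63504.0000) = 980.22 m
  4: √((782.08)² + (60.56)²) = √(611649.1264 + 3667.5136) = 784.42 m
  5: √((-253.33)² + (685.98)²) = √(64176.0889 + 470568.5604) = 731.26 m
  6: √((-55.00)² + (45.87)²) = √(3025.0000 + 2104.0569) = 71.62 m
  → nearest: 6 (71.62 m)
R at (56.59, -44.64):
  2: √((-392.98)² + (-406.05)²) = √(154433.2804 + 164876.6025) = 565.08 m
  3: √((342.51)² + (-265.67)²) = √(117313.1001 + 70580.5489) = 433.47 m
  4: √((177.32)² + (-457.11)²) = √(31442.3824 + 208949.5521) = 490.30 m
  5: √((-858.09)² + (168.31)²) = √(736318.4481 + 28328.2561) = 874.44 m
  6: √((-659.76)² + (-471.80)²) = √(435283.2576 + 222595.2400) = 811.10 m
  → nearest: 3 (433.47 m)
S at (257.36, -112.73):
  2: √((-593.75)² + (-337.96)²) = √(352539.0625 + 114216.9616) = 683.20 m
  3: √((141.74)² + (-197.58)²) = √(20090.2276 + 39037.8564) = 243.16 m
  4: √((-23.45)² + (-389.02)²) = √(549.9025 + 151336.5604) = 389.73 m
  5: √((-1058.86)² + (236.40)²) = √(1121184.4996 + 55884.9600) = 1084.93 m
  6: √((-860.53)² + (-403.71)²) = √(740511.8809 + 162981.7641) = 950.52 m
  → nearest: 3 (243.16 m)
T at (504.07, -55.51):
  2: √((-840.46)² + (-395.18)²) = √(706373.0116 + 156167.2324) = 928.73 m
  3: √((-104.97)² + (-254.80)²) = √(11018.7009 + 64923.0400) = 275.58 m
  4: √((-270.16)² + (-446.24)²) = √(72986.4256 + 199130.1376) = 521.65 m
  5: √((-1305.57)² + (179.18)²) = √(1704513.0249 + 32105.4724) = 1317.81 m
  6: √((-1107.24)² + (-460.93)²) = √(1225980.4176 + 212456.4649) = 1199.35 m
  → nearest: 3 (275.58 m)

P→3; Q→6; R→3; S→3; T→3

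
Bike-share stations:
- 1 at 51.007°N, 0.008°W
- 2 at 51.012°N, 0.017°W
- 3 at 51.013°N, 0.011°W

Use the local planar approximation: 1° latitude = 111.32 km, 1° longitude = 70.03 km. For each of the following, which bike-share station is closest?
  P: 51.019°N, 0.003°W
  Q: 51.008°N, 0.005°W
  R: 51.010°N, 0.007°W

P at 51.019°N, 0.003°W:
  1: 1.381 km
  2: 1.252 km
  3: 0.872 km
  → nearest: 3 (0.872 km)
Q at 51.008°N, 0.005°W:
  1: 0.238 km
  2: 0.951 km
  3: 0.697 km
  → nearest: 1 (0.238 km)
R at 51.010°N, 0.007°W:
  1: 0.341 km
  2: 0.735 km
  3: 0.436 km
  → nearest: 1 (0.341 km)

P→3; Q→1; R→1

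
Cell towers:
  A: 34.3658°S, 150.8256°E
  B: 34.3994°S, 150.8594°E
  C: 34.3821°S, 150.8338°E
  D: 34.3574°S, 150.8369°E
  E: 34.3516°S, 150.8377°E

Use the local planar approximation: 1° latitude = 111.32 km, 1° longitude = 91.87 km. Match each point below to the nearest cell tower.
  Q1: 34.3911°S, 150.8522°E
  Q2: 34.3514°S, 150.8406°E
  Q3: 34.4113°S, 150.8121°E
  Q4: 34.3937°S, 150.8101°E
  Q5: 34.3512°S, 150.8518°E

Q1 at 34.3911°S, 150.8522°E:
  A: √((0.0253·111.32)² + (-0.0266·91.87)²) = √(7.932086 + 5.971875) = 3.7288 km
  B: √((-0.0083·111.32)² + (0.0072·91.87)²) = √(0.853695 + 0.437535) = 1.1363 km
  C: √((0.0090·111.32)² + (-0.0184·91.87)²) = √(1.003764 + 2.857479) = 1.9650 km
  D: √((0.0337·111.32)² + (-0.0153·91.87)²) = √(14.073632 + 1.975742) = 4.0062 km
  E: √((0.0395·111.32)² + (-0.0145·91.87)²) = √(19.334840 + 1.774530) = 4.5945 km
  → nearest: B (1.1363 km)
Q2 at 34.3514°S, 150.8406°E:
  A: √((-0.0144·111.32)² + (-0.0150·91.87)²) = √(2.569635 + 1.899022) = 2.1139 km
  B: √((-0.0480·111.32)² + (0.0188·91.87)²) = √(28.551496 + 2.983068) = 5.6156 km
  C: √((-0.0307·111.32)² + (-0.0068·91.87)²) = √(11.679470 + 0.390270) = 3.4742 km
  D: √((-0.0060·111.32)² + (-0.0037·91.87)²) = √(0.446117 + 0.115545) = 0.7494 km
  E: √((-0.0002·111.32)² + (-0.0029·91.87)²) = √(0.000496 + 0.070981) = 0.2674 km
  → nearest: E (0.2674 km)
Q3 at 34.4113°S, 150.8121°E:
  A: √((0.0455·111.32)² + (0.0135·91.87)²) = √(25.654833 + 1.538208) = 5.2147 km
  B: √((0.0119·111.32)² + (0.0473·91.87)²) = √(1.754851 + 18.882944) = 4.5429 km
  C: √((0.0292·111.32)² + (0.0217·91.87)²) = √(10.566036 + 3.974357) = 3.8132 km
  D: √((0.0539·111.32)² + (0.0248·91.87)²) = √(36.001776 + 5.190997) = 6.4182 km
  E: √((0.0597·111.32)² + (0.0256·91.87)²) = √(44.166711 + 5.531302) = 7.0497 km
  → nearest: C (3.8132 km)
Q4 at 34.3937°S, 150.8101°E:
  A: √((0.0279·111.32)² + (0.0155·91.87)²) = √(9.646168 + 2.027733) = 3.4167 km
  B: √((-0.0057·111.32)² + (0.0493·91.87)²) = √(0.402621 + 20.513571) = 4.5734 km
  C: √((0.0116·111.32)² + (0.0237·91.87)²) = √(1.667487 + 4.740718) = 2.5314 km
  D: √((0.0363·111.32)² + (0.0268·91.87)²) = √(16.329002 + 6.062015) = 4.7319 km
  E: √((0.0421·111.32)² + (0.0276·91.87)²) = √(21.963957 + 6.429328) = 5.3285 km
  → nearest: C (2.5314 km)
Q5 at 34.3512°S, 150.8518°E:
  A: √((-0.0146·111.32)² + (-0.0262·91.87)²) = √(2.641509 + 5.793620) = 2.9043 km
  B: √((-0.0482·111.32)² + (0.0076·91.87)²) = √(28.789921 + 0.487500) = 5.4109 km
  C: √((-0.0309·111.32)² + (-0.0180·91.87)²) = √(11.832141 + 2.734591) = 3.8166 km
  D: √((-0.0062·111.32)² + (-0.0149·91.87)²) = √(0.476354 + 1.873786) = 1.5330 km
  E: √((-0.0004·111.32)² + (-0.0141·91.87)²) = √(0.001983 + 1.677976) = 1.2961 km
  → nearest: E (1.2961 km)

Q1→B; Q2→E; Q3→C; Q4→C; Q5→E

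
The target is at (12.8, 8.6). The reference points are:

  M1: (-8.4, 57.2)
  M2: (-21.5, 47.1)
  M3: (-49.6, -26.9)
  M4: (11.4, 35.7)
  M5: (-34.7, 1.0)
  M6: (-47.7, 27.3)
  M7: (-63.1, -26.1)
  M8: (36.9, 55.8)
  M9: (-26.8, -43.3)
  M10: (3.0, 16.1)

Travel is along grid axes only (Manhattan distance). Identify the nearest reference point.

Distances from (12.8, 8.6):
M1: |-21.2| + |48.6| = 21.2 + 48.6 = 69.8
M2: |-34.3| + |38.5| = 34.3 + 38.5 = 72.8
M3: |-62.4| + |-35.5| = 62.4 + 35.5 = 97.9
M4: |-1.4| + |27.1| = 1.4 + 27.1 = 28.5
M5: |-47.5| + |-7.6| = 47.5 + 7.6 = 55.1
M6: |-60.5| + |18.7| = 60.5 + 18.7 = 79.2
M7: |-75.9| + |-34.7| = 75.9 + 34.7 = 110.6
M8: |24.1| + |47.2| = 24.1 + 47.2 = 71.3
M9: |-39.6| + |-51.9| = 39.6 + 51.9 = 91.5
M10: |-9.8| + |7.5| = 9.8 + 7.5 = 17.3
Minimum: M10 at 17.3.

M10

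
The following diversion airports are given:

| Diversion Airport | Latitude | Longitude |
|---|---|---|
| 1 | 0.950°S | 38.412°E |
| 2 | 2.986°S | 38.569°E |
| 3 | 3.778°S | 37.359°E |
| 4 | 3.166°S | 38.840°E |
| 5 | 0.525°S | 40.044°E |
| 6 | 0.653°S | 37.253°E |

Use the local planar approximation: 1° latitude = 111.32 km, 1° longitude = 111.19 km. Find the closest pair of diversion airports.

Pairwise distances:
1–2: √((-2.036·111.32)² + (0.157·111.19)²) = √(51369.09832 + 304.74091) = 227.319 km
1–3: √((-2.828·111.32)² + (-1.053·111.19)²) = √(99107.19978 + 13708.44528) = 335.880 km
1–4: √((-2.216·111.32)² + (0.428·111.19)²) = √(60853.54843 + 2264.74338) = 251.234 km
1–5: √((0.425·111.32)² + (1.632·111.19)²) = √(2238.33072 + 32928.48648) = 187.528 km
1–6: √((0.297·111.32)² + (-1.159·111.19)²) = √(1093.09849 + 16607.27329) = 133.043 km
2–3: √((-0.792·111.32)² + (-1.210·111.19)²) = √(7773.14481 + 18100.98469) = 160.854 km
2–4: √((-0.180·111.32)² + (0.271·111.19)²) = √(401.50541 + 907.96695) = 36.187 km
2–5: √((2.461·111.32)² + (1.475·111.19)²) = √(75053.27068 + 26897.72203) = 319.298 km
2–6: √((2.333·111.32)² + (-1.316·111.19)²) = √(67449.05556 + 21411.30998) = 298.095 km
3–4: √((0.612·111.32)² + (1.481·111.19)²) = √(4641.40258 + 27116.99603) = 178.209 km
3–5: √((3.253·111.32)² + (2.685·111.19)²) = √(131133.76241 + 89129.20659) = 469.322 km
3–6: √((3.125·111.32)² + (-0.106·111.19)²) = √(121017.01562 + 138.91310) = 348.075 km
4–5: √((2.641·111.32)² + (1.204·111.19)²) = √(86433.71858 + 17921.91587) = 323.041 km
4–6: √((2.513·111.32)² + (-1.587·111.19)²) = √(78258.47353 + 31137.61281) = 330.751 km
5–6: √((-0.128·111.32)² + (-2.791·111.19)²) = √(203.03286 + 96305.50955) = 310.658 km
Closest pair: 2–4 at 36.187 km.

2 and 4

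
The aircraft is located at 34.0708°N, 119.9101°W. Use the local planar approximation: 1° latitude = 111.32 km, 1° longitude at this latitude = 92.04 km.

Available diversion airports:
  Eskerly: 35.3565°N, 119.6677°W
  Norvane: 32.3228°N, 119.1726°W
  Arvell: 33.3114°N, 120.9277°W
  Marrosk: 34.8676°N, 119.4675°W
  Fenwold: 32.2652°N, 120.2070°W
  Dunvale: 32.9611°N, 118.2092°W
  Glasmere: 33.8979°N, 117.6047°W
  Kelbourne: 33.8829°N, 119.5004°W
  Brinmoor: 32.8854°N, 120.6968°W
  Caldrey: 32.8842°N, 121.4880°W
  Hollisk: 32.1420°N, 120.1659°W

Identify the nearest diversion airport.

Distances from 34.0708°N, 119.9101°W:
Eskerly: √((1.2857·111.32)² + (0.2424·92.04)²) = √(20484.514871 + 497.758232) = 144.8526 km
Norvane: √((-1.7480·111.32)² + (0.7375·92.04)²) = √(37864.240672 + 4607.626520) = 206.0870 km
Arvell: √((-0.7594·111.32)² + (-1.0176·92.04)²) = √(7146.404278 + 8772.177617) = 126.1689 km
Marrosk: √((0.7968·111.32)² + (0.4426·92.04)²) = √(7867.650262 + 1659.495348) = 97.6071 km
Fenwold: √((-1.8056·111.32)² + (-0.2969·92.04)²) = √(40400.755584 + 746.747221) = 202.8485 km
Dunvale: √((-1.1097·111.32)² + (1.7009·92.04)²) = √(15260.106599 + 24508.164252) = 199.4198 km
Glasmere: √((-0.1729·111.32)² + (2.3054·92.04)²) = √(370.455786 + 45024.178511) = 213.0602 km
Kelbourne: √((-0.1879·111.32)² + (0.4097·92.04)²) = √(437.522060 + 1421.952692) = 43.1216 km
Brinmoor: √((-1.1854·111.32)² + (-0.7867·92.04)²) = √(17413.105895 + 5242.899348) = 150.5191 km
Caldrey: √((-1.1866·111.32)² + (-1.5779·92.04)²) = √(17448.378890 + 21091.728501) = 196.3163 km
Hollisk: √((-1.9288·111.32)² + (-0.2558·92.04)²) = √(46102.108667 + 554.312025) = 216.0010 km
Minimum: Kelbourne at 43.1216 km.

Kelbourne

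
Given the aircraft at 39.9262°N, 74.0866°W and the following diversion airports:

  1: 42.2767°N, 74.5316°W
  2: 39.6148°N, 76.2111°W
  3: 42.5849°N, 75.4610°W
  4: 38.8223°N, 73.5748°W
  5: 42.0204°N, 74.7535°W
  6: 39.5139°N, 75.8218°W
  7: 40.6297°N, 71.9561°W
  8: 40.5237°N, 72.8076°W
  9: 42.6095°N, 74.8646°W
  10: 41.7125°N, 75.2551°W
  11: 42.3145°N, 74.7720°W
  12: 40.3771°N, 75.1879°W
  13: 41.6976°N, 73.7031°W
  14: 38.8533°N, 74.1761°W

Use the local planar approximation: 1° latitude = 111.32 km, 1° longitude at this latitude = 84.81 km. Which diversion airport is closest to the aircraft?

Distances from 39.9262°N, 74.0866°W:
1: 264.3654 km
2: 183.4832 km
3: 318.0928 km
4: 130.3268 km
5: 239.8894 km
6: 154.1535 km
7: 196.9291 km
8: 127.2409 km
9: 305.9057 km
10: 222.1769 km
11: 272.1460 km
12: 106.0342 km
13: 199.8565 km
14: 119.6762 km
Minimum: 12 at 106.0342 km.

12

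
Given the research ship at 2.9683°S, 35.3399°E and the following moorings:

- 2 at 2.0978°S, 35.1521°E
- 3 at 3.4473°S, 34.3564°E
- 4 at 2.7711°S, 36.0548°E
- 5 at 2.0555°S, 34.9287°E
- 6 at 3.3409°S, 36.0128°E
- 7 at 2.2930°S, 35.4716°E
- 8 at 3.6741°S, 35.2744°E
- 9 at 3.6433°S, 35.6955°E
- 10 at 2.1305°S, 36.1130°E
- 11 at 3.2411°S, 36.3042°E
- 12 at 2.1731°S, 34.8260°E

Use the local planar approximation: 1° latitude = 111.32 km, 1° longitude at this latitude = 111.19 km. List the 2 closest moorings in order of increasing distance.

Distances from 2.9683°S, 35.3399°E:
2: √((0.8705·111.32)² + (-0.1878·111.19)²) = √(9390.396844 + 436.036291) = 99.1284 km
3: √((-0.4790·111.32)² + (-0.9835·111.19)²) = √(2843.265544 + 11958.595854) = 121.6629 km
4: √((0.1972·111.32)² + (0.7149·111.19)²) = √(481.903651 + 6318.617334) = 82.4653 km
5: √((0.9128·111.32)² + (-0.4112·111.19)²) = √(10325.180634 + 2090.439834) = 111.4254 km
6: √((-0.3726·111.32)² + (0.6729·111.19)²) = √(1720.410547 + 5597.995140) = 85.5477 km
7: √((0.6753·111.32)² + (0.1317·111.19)²) = √(5651.189814 + 214.438623) = 76.5874 km
8: √((-0.7058·111.32)² + (-0.0655·111.19)²) = √(6173.190844 + 53.041288) = 78.9065 km
9: √((-0.6750·111.32)² + (0.3556·111.19)²) = √(5646.169881 + 1563.345490) = 84.9089 km
10: √((0.8378·111.32)² + (0.7731·111.19)²) = √(8698.154297 + 7389.291630) = 126.8363 km
11: √((-0.2728·111.32)² + (0.9643·111.19)²) = √(922.221255 + 11496.239266) = 111.4381 km
12: √((0.7952·111.32)² + (-0.5139·111.19)²) = √(7836.084997 + 3265.041426) = 105.3619 km
Sorted: 7 (76.5874 km) < 8 (78.9065 km) < 4 (82.4653 km) < 9 (84.9089 km) < …

7, 8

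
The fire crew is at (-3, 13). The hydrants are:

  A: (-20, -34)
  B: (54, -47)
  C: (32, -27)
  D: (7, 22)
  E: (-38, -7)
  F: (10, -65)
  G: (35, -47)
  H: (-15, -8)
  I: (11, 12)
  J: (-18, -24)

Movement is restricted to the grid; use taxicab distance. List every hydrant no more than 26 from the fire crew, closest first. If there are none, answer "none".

Distances from (-3, 13):
A: 64
B: 117
C: 75
D: 19
E: 55
F: 91
G: 98
H: 33
I: 15
J: 52
Threshold 26: I (15), D (19) are within range.

I, D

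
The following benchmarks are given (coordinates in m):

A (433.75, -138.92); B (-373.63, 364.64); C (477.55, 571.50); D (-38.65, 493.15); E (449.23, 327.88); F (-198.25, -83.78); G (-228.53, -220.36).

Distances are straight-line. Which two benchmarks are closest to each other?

Pairwise distances:
A–B: 951.54 m
A–C: 711.77 m
A–D: 789.10 m
A–E: 467.06 m
A–F: 634.40 m
A–G: 667.27 m
B–C: 875.96 m
B–D: 358.78 m
B–E: 823.68 m
B–F: 481.50 m
B–G: 602.73 m
C–D: 522.11 m
C–E: 245.26 m
C–F: 941.33 m
C–G: 1060.94 m
D–E: 515.11 m
D–F: 598.60 m
D–G: 738.34 m
E–F: 767.26 m
E–G: 871.74 m
F–G: 139.90 m
Closest pair: F–G at 139.90 m.

F and G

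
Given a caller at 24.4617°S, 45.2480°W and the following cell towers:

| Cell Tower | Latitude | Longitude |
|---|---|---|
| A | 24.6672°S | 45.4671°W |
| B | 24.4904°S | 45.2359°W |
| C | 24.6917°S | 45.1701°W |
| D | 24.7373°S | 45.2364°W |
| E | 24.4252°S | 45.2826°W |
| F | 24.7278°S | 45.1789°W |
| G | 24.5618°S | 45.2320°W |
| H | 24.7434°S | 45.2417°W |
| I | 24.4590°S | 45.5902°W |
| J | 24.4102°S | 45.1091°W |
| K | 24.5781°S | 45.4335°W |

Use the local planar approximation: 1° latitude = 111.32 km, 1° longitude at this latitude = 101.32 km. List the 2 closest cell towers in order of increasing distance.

Distances from 24.4617°S, 45.2480°W:
A: √((-0.2055·111.32)² + (-0.2191·101.32)²) = √(523.323272 + 492.805013) = 31.8768 km
B: √((-0.0287·111.32)² + (0.0121·101.32)²) = √(10.207284 + 1.503007) = 3.4220 km
C: √((-0.2300·111.32)² + (0.0779·101.32)²) = √(655.544333 + 62.296734) = 26.7926 km
D: √((-0.2756·111.32)² + (0.0116·101.32)²) = √(941.249637 + 1.381358) = 30.7023 km
E: √((0.0365·111.32)² + (-0.0346·101.32)²) = √(16.509432 + 12.289736) = 5.3665 km
F: √((-0.2661·111.32)² + (0.0691·101.32)²) = √(877.477814 + 49.016969) = 30.4384 km
G: √((-0.1001·111.32)² + (0.0160·101.32)²) = √(124.169391 + 2.628030) = 11.2604 km
H: √((-0.2817·111.32)² + (0.0063·101.32)²) = √(983.377097 + 0.407447) = 31.3653 km
I: √((0.0027·111.32)² + (-0.3422·101.32)²) = √(0.090339 + 1202.127058) = 34.6730 km
J: √((0.0515·111.32)² + (0.1389·101.32)²) = √(32.867060 + 198.059124) = 15.1963 km
K: √((-0.1164·111.32)² + (-0.1855·101.32)²) = √(167.900642 + 353.246762) = 22.8287 km
Sorted: B (3.4220 km) < E (5.3665 km) < G (11.2604 km) < J (15.1963 km) < …

B, E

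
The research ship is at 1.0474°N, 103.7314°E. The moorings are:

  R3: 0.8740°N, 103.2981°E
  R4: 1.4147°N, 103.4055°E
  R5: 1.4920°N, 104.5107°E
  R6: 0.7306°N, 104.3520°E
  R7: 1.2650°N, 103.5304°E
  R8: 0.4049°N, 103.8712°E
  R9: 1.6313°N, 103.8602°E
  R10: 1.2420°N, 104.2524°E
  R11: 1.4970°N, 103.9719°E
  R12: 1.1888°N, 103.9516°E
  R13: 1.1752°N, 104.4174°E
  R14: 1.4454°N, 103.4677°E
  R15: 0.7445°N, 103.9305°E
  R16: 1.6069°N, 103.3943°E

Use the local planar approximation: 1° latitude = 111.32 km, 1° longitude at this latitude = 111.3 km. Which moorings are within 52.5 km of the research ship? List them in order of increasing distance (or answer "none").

Distances from 1.0474°N, 103.7314°E:
R3: √((-0.1734·111.32)² + (-0.4333·111.3)²) = √(372.601485 + 2325.775047) = 51.9459 km
R4: √((0.3673·111.32)² + (-0.3259·111.3)²) = √(1671.815133 + 1315.706589) = 54.6582 km
R5: √((0.4446·111.32)² + (0.7793·111.3)²) = √(2449.544379 + 7523.149308) = 99.8634 km
R6: √((-0.3168·111.32)² + (0.6206·111.3)²) = √(1243.703170 + 4771.048937) = 77.5548 km
R7: √((0.2176·111.32)² + (-0.2010·111.3)²) = √(586.764969 + 500.475064) = 32.9733 km
R8: √((-0.6425·111.32)² + (0.1398·111.3)²) = √(5115.553834 + 242.105509) = 73.1960 km
R9: √((0.5839·111.32)² + (0.1288·111.3)²) = √(4224.967240 + 205.504840) = 66.5618 km
R10: √((0.1946·111.32)² + (0.5210·111.3)²) = √(469.280023 + 3362.526961) = 61.9016 km
R11: √((0.4496·111.32)² + (0.2405·111.3)²) = √(2504.949647 + 716.507087) = 56.7579 km
R12: √((0.1414·111.32)² + (0.2202·111.3)²) = √(247.767999 + 600.654808) = 29.1277 km
R13: √((0.1278·111.32)² + (0.6860·111.3)²) = √(202.398879 + 5829.597363) = 77.6659 km
R14: √((0.3980·111.32)² + (-0.2637·111.3)²) = √(1962.964925 + 861.411347) = 53.1449 km
R15: √((-0.3029·111.32)² + (0.1991·111.3)²) = √(1136.959362 + 491.058066) = 40.3487 km
R16: √((0.5595·111.32)² + (-0.3371·111.3)²) = √(3879.239355 + 1407.692620) = 72.7113 km
Threshold 52.5 km: R12 (29.1277 km), R7 (32.9733 km), R15 (40.3487 km), R3 (51.9459 km) are within range.

R12, R7, R15, R3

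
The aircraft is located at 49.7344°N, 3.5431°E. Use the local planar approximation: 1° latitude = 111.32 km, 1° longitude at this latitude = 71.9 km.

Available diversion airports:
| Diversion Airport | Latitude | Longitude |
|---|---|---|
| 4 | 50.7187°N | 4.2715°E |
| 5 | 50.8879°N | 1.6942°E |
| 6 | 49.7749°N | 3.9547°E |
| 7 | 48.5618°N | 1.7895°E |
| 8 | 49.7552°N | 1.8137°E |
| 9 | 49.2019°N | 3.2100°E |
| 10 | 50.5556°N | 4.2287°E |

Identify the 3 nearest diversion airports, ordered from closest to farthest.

Distances from 49.7344°N, 3.5431°E:
4: 121.4451 km
5: 184.8255 km
6: 29.9355 km
7: 181.4834 km
8: 124.3654 km
9: 63.9333 km
10: 103.8597 km
Sorted: 6 (29.9355 km) < 9 (63.9333 km) < 10 (103.8597 km) < 4 (121.4451 km) < 8 (124.3654 km) < …

6, 9, 10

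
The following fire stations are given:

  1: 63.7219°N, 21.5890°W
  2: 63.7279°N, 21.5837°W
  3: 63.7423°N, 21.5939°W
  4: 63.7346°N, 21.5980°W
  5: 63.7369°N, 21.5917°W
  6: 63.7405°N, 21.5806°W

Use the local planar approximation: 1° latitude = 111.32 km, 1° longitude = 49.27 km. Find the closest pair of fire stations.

4 and 5

Pairwise distances:
4–5: √((0.0023·111.32)² + (0.0063·49.27)²) = √(0.065554 + 0.096349) = 0.4024 km
3–5: √((-0.0054·111.32)² + (0.0022·49.27)²) = √(0.361355 + 0.011749) = 0.6108 km
5–6: √((0.0036·111.32)² + (0.0111·49.27)²) = √(0.160602 + 0.299096) = 0.6780 km
3–6: √((-0.0018·111.32)² + (0.0133·49.27)²) = √(0.040151 + 0.429406) = 0.6852 km
1–2: √((0.0060·111.32)² + (0.0053·49.27)²) = √(0.446117 + 0.068189) = 0.7172 km
3–4: √((-0.0077·111.32)² + (-0.0041·49.27)²) = √(0.734730 + 0.040807) = 0.8806 km
2–4: √((0.0067·111.32)² + (-0.0143·49.27)²) = √(0.556283 + 0.496406) = 1.0260 km
2–5: √((0.0090·111.32)² + (-0.0080·49.27)²) = √(1.003764 + 0.155362) = 1.0766 km
4–6: √((0.0059·111.32)² + (0.0174·49.27)²) = √(0.431370 + 0.734960) = 1.0800 km
2–6: √((0.0126·111.32)² + (0.0031·49.27)²) = √(1.967377 + 0.023329) = 1.4109 km
1–4: √((0.0127·111.32)² + (-0.0090·49.27)²) = √(1.998729 + 0.196630) = 1.4817 km
1–5: √((0.0150·111.32)² + (-0.0027·49.27)²) = √(2.788232 + 0.017697) = 1.6751 km
2–3: √((0.0144·111.32)² + (-0.0102·49.27)²) = √(2.569635 + 0.252561) = 1.6799 km
1–6: √((0.0186·111.32)² + (0.0084·49.27)²) = √(4.287186 + 0.171287) = 2.1115 km
1–3: √((0.0204·111.32)² + (-0.0049·49.27)²) = √(5.157114 + 0.058285) = 2.2837 km
Closest pair: 4–5 at 0.4024 km.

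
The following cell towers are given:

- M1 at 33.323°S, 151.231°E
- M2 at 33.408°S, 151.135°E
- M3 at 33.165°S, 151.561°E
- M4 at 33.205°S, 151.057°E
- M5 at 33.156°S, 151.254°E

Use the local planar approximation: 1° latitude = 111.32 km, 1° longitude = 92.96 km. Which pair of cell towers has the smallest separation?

M1 and M2

Pairwise distances:
M1–M2: √((-0.085·111.32)² + (-0.096·92.96)²) = √(89.53323 + 79.64063) = 13.007 km
M1–M3: √((0.158·111.32)² + (0.330·92.96)²) = √(309.35744 + 941.06606) = 35.361 km
M1–M4: √((0.118·111.32)² + (-0.174·92.96)²) = √(172.54819 + 261.63192) = 20.837 km
M1–M5: √((0.167·111.32)² + (0.023·92.96)²) = √(345.60446 + 4.57139) = 18.713 km
M2–M3: √((0.243·111.32)² + (0.426·92.96)²) = √(731.74362 + 1568.23603) = 47.958 km
M2–M4: √((0.203·111.32)² + (-0.078·92.96)²) = √(510.66780 + 52.57526) = 23.733 km
M2–M5: √((0.252·111.32)² + (0.119·92.96)²) = √(786.95061 + 122.37315) = 30.155 km
M3–M4: √((-0.040·111.32)² + (-0.504·92.96)²) = √(19.82743 + 2195.09491) = 47.063 km
M3–M5: √((0.009·111.32)² + (-0.307·92.96)²) = √(1.00376 + 814.45854) = 28.556 km
M4–M5: √((0.049·111.32)² + (0.197·92.96)²) = √(29.75353 + 335.37036) = 19.108 km
Closest pair: M1–M2 at 13.007 km.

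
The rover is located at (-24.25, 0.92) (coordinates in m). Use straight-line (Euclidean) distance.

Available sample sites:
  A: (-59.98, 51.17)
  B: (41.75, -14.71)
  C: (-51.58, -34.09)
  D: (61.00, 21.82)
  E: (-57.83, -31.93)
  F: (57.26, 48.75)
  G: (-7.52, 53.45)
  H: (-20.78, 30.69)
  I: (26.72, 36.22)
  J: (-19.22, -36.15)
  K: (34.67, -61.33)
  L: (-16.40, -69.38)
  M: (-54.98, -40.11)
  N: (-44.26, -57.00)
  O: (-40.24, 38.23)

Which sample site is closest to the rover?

H

Distances from (-24.25, 0.92):
A: √((-35.73)² + (50.25)²) = √(1276.6329 + 2525.0625) = 61.66 m
B: √((66.00)² + (-15.63)²) = √(4356.0000 + 244.2969) = 67.83 m
C: √((-27.33)² + (-35.01)²) = √(746.9289 + 1225.7001) = 44.41 m
D: √((85.25)² + (20.90)²) = √(7267.5625 + 436.8100) = 87.77 m
E: √((-33.58)² + (-32.85)²) = √(1127.6164 + 1079.1225) = 46.98 m
F: √((81.51)² + (47.83)²) = √(6643.8801 + 2287.7089) = 94.51 m
G: √((16.73)² + (52.53)²) = √(279.8929 + 2759.4009) = 55.13 m
H: √((3.47)² + (29.77)²) = √(12.0409 + 886.2529) = 29.97 m
I: √((50.97)² + (35.30)²) = √(2597.9409 + 1246.0900) = 62.00 m
J: √((5.03)² + (-37.07)²) = √(25.3009 + 1374.1849) = 37.41 m
K: √((58.92)² + (-62.25)²) = √(3471.5664 + 3875.0625) = 85.71 m
L: √((7.85)² + (-70.30)²) = √(61.6225 + 4942.0900) = 70.74 m
M: √((-30.73)² + (-41.03)²) = √(944.3329 + 1683.4609) = 51.26 m
N: √((-20.01)² + (-57.92)²) = √(400.4001 + 3354.7264) = 61.28 m
O: √((-15.99)² + (37.31)²) = √(255.6801 + 1392.0361) = 40.59 m
Minimum: H at 29.97 m.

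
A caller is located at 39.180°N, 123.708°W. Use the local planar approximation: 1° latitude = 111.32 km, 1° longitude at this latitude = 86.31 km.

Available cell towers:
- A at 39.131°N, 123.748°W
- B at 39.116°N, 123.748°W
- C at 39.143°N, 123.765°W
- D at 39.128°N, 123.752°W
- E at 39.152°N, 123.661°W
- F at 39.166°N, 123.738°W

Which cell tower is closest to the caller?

F

Distances from 39.180°N, 123.708°W:
A: 6.455 km
B: 7.917 km
C: 6.416 km
D: 6.923 km
E: 5.116 km
F: 3.022 km
Minimum: F at 3.022 km.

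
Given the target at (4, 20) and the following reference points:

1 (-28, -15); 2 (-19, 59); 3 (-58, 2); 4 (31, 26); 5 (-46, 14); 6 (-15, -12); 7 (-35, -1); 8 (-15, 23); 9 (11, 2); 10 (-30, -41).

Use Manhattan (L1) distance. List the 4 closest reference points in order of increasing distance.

Distances from (4, 20):
1: 67
2: 62
3: 80
4: 33
5: 56
6: 51
7: 60
8: 22
9: 25
10: 95
Sorted: 8 (22) < 9 (25) < 4 (33) < 6 (51) < 5 (56) < 7 (60) < …

8, 9, 4, 6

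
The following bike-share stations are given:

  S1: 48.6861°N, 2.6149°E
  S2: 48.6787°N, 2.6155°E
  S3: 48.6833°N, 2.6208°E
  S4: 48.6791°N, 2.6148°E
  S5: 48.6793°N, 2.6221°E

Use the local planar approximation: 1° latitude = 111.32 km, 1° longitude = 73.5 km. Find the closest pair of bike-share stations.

Pairwise distances:
S1–S2: 0.8249 km
S1–S3: 0.5340 km
S1–S4: 0.7793 km
S1–S5: 0.9236 km
S2–S3: 0.6434 km
S2–S4: 0.0680 km
S2–S5: 0.4897 km
S3–S4: 0.6427 km
S3–S5: 0.4554 km
S4–S5: 0.5370 km
Closest pair: S2–S4 at 0.0680 km.

S2 and S4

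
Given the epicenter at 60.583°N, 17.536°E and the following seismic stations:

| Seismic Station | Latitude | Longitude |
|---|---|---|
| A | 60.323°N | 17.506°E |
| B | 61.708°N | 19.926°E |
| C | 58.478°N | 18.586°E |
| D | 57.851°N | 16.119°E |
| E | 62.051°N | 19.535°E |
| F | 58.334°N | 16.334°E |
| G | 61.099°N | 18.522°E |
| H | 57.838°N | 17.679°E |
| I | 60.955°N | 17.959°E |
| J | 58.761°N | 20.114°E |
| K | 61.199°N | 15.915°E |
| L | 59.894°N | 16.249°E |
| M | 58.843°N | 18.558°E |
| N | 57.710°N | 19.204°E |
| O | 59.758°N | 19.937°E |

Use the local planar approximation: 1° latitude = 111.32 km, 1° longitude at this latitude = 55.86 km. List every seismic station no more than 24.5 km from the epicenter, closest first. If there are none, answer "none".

none

Distances from 60.583°N, 17.536°E:
A: 28.992 km
B: 183.051 km
C: 241.558 km
D: 314.258 km
E: 197.925 km
F: 259.206 km
G: 79.581 km
H: 305.678 km
I: 47.678 km
J: 248.749 km
K: 113.584 km
L: 105.125 km
M: 201.935 km
N: 333.118 km
O: 162.550 km
Threshold 24.5 km: none within range.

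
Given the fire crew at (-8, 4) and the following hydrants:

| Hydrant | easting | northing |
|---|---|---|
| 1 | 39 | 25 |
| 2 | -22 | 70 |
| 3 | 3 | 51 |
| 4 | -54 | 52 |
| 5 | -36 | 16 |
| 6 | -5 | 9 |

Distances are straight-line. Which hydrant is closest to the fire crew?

Distances from (-8, 4):
1: 51.5
2: 67.5
3: 48.3
4: 66.5
5: 30.5
6: 5.8
Minimum: 6 at 5.8.

6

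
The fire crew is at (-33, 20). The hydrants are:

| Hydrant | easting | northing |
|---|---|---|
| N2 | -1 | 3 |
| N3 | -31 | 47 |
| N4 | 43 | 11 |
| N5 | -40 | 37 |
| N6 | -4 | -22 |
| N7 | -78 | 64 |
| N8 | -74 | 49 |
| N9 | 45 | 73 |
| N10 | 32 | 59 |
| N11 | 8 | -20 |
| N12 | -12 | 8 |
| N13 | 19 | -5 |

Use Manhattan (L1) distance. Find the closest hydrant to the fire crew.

Distances from (-33, 20):
N2: |32| + |-17| = 32 + 17 = 49
N3: |2| + |27| = 2 + 27 = 29
N4: |76| + |-9| = 76 + 9 = 85
N5: |-7| + |17| = 7 + 17 = 24
N6: |29| + |-42| = 29 + 42 = 71
N7: |-45| + |44| = 45 + 44 = 89
N8: |-41| + |29| = 41 + 29 = 70
N9: |78| + |53| = 78 + 53 = 131
N10: |65| + |39| = 65 + 39 = 104
N11: |41| + |-40| = 41 + 40 = 81
N12: |21| + |-12| = 21 + 12 = 33
N13: |52| + |-25| = 52 + 25 = 77
Minimum: N5 at 24.

N5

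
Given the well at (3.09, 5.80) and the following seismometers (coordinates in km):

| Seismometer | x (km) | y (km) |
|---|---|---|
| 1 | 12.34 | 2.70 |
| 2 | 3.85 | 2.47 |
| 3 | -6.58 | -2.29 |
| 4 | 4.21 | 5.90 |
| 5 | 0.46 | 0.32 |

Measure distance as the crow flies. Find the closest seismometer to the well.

4

Distances from (3.09, 5.80):
1: 9.76 km
2: 3.42 km
3: 12.61 km
4: 1.12 km
5: 6.08 km
Minimum: 4 at 1.12 km.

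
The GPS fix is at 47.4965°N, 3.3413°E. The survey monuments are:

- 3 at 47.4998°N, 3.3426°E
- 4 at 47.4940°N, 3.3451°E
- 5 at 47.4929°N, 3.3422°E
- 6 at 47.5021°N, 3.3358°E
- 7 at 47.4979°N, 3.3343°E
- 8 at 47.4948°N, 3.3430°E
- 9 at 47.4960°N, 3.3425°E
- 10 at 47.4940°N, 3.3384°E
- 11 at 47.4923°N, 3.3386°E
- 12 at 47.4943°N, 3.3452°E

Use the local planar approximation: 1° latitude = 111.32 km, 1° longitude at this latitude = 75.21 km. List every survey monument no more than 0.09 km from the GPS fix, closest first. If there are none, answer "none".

Distances from 47.4965°N, 3.3413°E:
3: √((0.0033·111.32)² + (0.0013·75.21)²) = √(0.134950 + 0.009560) = 0.3801 km
4: √((-0.0025·111.32)² + (0.0038·75.21)²) = √(0.077451 + 0.081680) = 0.3989 km
5: √((-0.0036·111.32)² + (0.0009·75.21)²) = √(0.160602 + 0.004582) = 0.4064 km
6: √((0.0056·111.32)² + (-0.0055·75.21)²) = √(0.388618 + 0.171110) = 0.7481 km
7: √((0.0014·111.32)² + (-0.0070·75.21)²) = √(0.024289 + 0.277171) = 0.5491 km
8: √((-0.0017·111.32)² + (0.0017·75.21)²) = √(0.035813 + 0.016347) = 0.2284 km
9: √((-0.0005·111.32)² + (0.0012·75.21)²) = √(0.003098 + 0.008145) = 0.1060 km
10: √((-0.0025·111.32)² + (-0.0029·75.21)²) = √(0.077451 + 0.047572) = 0.3536 km
11: √((-0.0042·111.32)² + (-0.0027·75.21)²) = √(0.218597 + 0.041236) = 0.5097 km
12: √((-0.0022·111.32)² + (0.0039·75.21)²) = √(0.059978 + 0.086036) = 0.3821 km
Threshold 0.09 km: none within range.

none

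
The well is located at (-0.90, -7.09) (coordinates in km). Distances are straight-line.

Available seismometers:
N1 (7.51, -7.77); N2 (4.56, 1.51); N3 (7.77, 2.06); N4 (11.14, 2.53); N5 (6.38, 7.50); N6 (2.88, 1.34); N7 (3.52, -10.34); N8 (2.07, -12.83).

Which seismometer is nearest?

Distances from (-0.90, -7.09):
N1: √((8.41)² + (-0.68)²) = √(70.7281 + 0.4624) = 8.44 km
N2: √((5.46)² + (8.60)²) = √(29.8116 + 73.9600) = 10.19 km
N3: √((8.67)² + (9.15)²) = √(75.1689 + 83.7225) = 12.61 km
N4: √((12.04)² + (9.62)²) = √(144.9616 + 92.5444) = 15.41 km
N5: √((7.28)² + (14.59)²) = √(52.9984 + 212.8681) = 16.31 km
N6: √((3.78)² + (8.43)²) = √(14.2884 + 71.0649) = 9.24 km
N7: √((4.42)² + (-3.25)²) = √(19.5364 + 10.5625) = 5.49 km
N8: √((2.97)² + (-5.74)²) = √(8.8209 + 32.9476) = 6.46 km
Minimum: N7 at 5.49 km.

N7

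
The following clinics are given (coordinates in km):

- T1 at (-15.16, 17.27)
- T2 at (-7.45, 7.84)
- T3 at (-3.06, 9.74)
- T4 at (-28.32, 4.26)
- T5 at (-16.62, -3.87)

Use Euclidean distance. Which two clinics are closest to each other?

T2 and T3

Pairwise distances:
T1–T2: √((7.71)² + (-9.43)²) = √(59.44410 + 88.92490) = 12.181 km
T1–T3: √((12.10)² + (-7.53)²) = √(146.41000 + 56.70090) = 14.252 km
T1–T4: √((-13.16)² + (-13.01)²) = √(173.18560 + 169.26010) = 18.505 km
T1–T5: √((-1.46)² + (-21.14)²) = √(2.13160 + 446.89960) = 21.190 km
T2–T3: √((4.39)² + (1.90)²) = √(19.27210 + 3.61000) = 4.784 km
T2–T4: √((-20.87)² + (-3.58)²) = √(435.55690 + 12.81640) = 21.175 km
T2–T5: √((-9.17)² + (-11.71)²) = √(84.08890 + 137.12410) = 14.873 km
T3–T4: √((-25.26)² + (-5.48)²) = √(638.06760 + 30.03040) = 25.848 km
T3–T5: √((-13.56)² + (-13.61)²) = √(183.87360 + 185.23210) = 19.212 km
T4–T5: √((11.70)² + (-8.13)²) = √(136.89000 + 66.09690) = 14.247 km
Closest pair: T2–T3 at 4.784 km.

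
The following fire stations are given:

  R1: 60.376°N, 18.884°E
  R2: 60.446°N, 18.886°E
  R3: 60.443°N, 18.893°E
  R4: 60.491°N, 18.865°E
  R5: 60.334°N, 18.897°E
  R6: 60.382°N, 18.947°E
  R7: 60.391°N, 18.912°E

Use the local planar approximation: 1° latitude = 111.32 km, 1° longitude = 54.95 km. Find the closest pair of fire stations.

Pairwise distances:
R1–R2: √((0.070·111.32)² + (0.002·54.95)²) = √(60.72150 + 0.01208) = 7.793 km
R1–R3: √((0.067·111.32)² + (0.009·54.95)²) = √(55.62833 + 0.24458) = 7.475 km
R1–R4: √((0.115·111.32)² + (-0.019·54.95)²) = √(163.88608 + 1.09004) = 12.844 km
R1–R5: √((-0.042·111.32)² + (0.013·54.95)²) = √(21.85974 + 0.51030) = 4.730 km
R1–R6: √((0.006·111.32)² + (0.063·54.95)²) = √(0.44612 + 11.98441) = 3.526 km
R1–R7: √((0.015·111.32)² + (0.028·54.95)²) = √(2.78823 + 2.36729) = 2.271 km
R2–R3: √((-0.003·111.32)² + (0.007·54.95)²) = √(0.11153 + 0.14796) = 0.509 km
R2–R4: √((0.045·111.32)² + (-0.021·54.95)²) = √(25.09409 + 1.33160) = 5.141 km
R2–R5: √((-0.112·111.32)² + (0.011·54.95)²) = √(155.44703 + 0.36536) = 12.482 km
R2–R6: √((-0.064·111.32)² + (0.061·54.95)²) = √(50.75822 + 11.23557) = 7.874 km
R2–R7: √((-0.055·111.32)² + (0.026·54.95)²) = √(37.48623 + 2.04118) = 6.287 km
R3–R4: √((0.048·111.32)² + (-0.028·54.95)²) = √(28.55150 + 2.36729) = 5.560 km
R3–R5: √((-0.109·111.32)² + (0.004·54.95)²) = √(147.23104 + 0.04831) = 12.136 km
R3–R6: √((-0.061·111.32)² + (0.054·54.95)²) = √(46.11116 + 8.80487) = 7.411 km
R3–R7: √((-0.052·111.32)² + (0.019·54.95)²) = √(33.50835 + 1.09004) = 5.882 km
R4–R5: √((-0.157·111.32)² + (0.032·54.95)²) = √(305.45392 + 3.09197) = 17.565 km
R4–R6: √((-0.109·111.32)² + (0.082·54.95)²) = √(147.23104 + 20.30313) = 12.943 km
R4–R7: √((-0.100·111.32)² + (0.047·54.95)²) = √(123.92142 + 6.67008) = 11.428 km
R5–R6: √((0.048·111.32)² + (0.050·54.95)²) = √(28.55150 + 7.54876) = 6.008 km
R5–R7: √((0.057·111.32)² + (0.015·54.95)²) = √(40.26207 + 0.67939) = 6.399 km
R6–R7: √((0.009·111.32)² + (-0.035·54.95)²) = √(1.00376 + 3.69889) = 2.169 km
Closest pair: R2–R3 at 0.509 km.

R2 and R3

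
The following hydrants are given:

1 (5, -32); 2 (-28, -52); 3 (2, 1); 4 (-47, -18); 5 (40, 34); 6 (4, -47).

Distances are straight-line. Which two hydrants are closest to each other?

Pairwise distances:
1–6: 15.0
2–6: 32.4
1–3: 33.1
1–2: 38.6
2–4: 38.9
3–6: 48.0
3–5: 50.3
3–4: 52.6
1–4: 53.9
4–6: 58.7
2–3: 60.9
1–5: 74.7
5–6: 88.6
4–5: 101.4
2–5: 109.6
Closest pair: 1–6 at 15.0.

1 and 6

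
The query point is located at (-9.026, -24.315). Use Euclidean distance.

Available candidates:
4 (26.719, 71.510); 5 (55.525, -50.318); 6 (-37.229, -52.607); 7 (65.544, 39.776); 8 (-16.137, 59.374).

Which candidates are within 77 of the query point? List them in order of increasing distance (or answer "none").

Distances from (-9.026, -24.315):
4: 102.275
5: 69.592
6: 39.948
7: 98.328
8: 83.991
Threshold 77: 6 (39.948), 5 (69.592) are within range.

6, 5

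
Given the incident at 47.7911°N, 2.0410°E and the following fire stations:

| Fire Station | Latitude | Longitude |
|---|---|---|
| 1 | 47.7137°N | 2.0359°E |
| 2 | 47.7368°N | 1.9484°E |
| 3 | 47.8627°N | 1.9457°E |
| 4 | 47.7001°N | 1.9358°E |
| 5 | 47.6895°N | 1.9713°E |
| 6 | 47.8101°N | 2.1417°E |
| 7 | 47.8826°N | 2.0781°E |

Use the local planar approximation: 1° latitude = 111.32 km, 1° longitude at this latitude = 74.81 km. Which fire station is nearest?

Distances from 47.7911°N, 2.0410°E:
1: 8.6246 km
2: 9.1939 km
3: 10.6938 km
4: 12.8280 km
5: 12.4542 km
6: 7.8247 km
7: 10.5571 km
Minimum: 6 at 7.8247 km.

6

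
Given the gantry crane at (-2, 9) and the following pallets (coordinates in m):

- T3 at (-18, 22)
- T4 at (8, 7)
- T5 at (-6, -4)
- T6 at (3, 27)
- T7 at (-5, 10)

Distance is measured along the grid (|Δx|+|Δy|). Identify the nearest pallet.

T7

Distances from (-2, 9):
T3: 29 m
T4: 12 m
T5: 17 m
T6: 23 m
T7: 4 m
Minimum: T7 at 4 m.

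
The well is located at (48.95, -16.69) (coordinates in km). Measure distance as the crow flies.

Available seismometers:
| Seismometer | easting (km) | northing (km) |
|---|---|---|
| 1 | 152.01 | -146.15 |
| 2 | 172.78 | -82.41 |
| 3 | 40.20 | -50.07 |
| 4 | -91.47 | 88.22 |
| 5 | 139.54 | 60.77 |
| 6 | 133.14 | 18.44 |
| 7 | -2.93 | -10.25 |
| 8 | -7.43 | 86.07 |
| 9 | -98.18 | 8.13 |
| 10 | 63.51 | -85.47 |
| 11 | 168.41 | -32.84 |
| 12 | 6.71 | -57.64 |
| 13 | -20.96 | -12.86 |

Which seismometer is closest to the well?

Distances from (48.95, -16.69):
1: √((103.06)² + (-129.46)²) = √(10621.3636 + 16759.8916) = 165.47 km
2: √((123.83)² + (-65.72)²) = √(15333.8689 + 4319.1184) = 140.19 km
3: √((-8.75)² + (-33.38)²) = √(76.5625 + 1114.2244) = 34.51 km
4: √((-140.42)² + (104.91)²) = √(19717.7764 + 11006.1081) = 175.28 km
5: √((90.59)² + (77.46)²) = √(8206.5481 + 6000.0516) = 119.19 km
6: √((84.19)² + (35.13)²) = √(7087.9561 + 1234.1169) = 91.23 km
7: √((-51.88)² + (6.44)²) = √(2691.5344 + 41.4736) = 52.28 km
8: √((-56.38)² + (102.76)²) = √(3178.7044 + 10559.6176) = 117.21 km
9: √((-147.13)² + (24.82)²) = √(21647.2369 + 616.0324) = 149.21 km
10: √((14.56)² + (-68.78)²) = √(211.9936 + 4730.6884) = 70.30 km
11: √((119.46)² + (-16.15)²) = √(14270.6916 + 260.8225) = 120.55 km
12: √((-42.24)² + (-40.95)²) = √(1784.2176 + 1676.9025) = 58.83 km
13: √((-69.91)² + (3.83)²) = √(4887.4081 + 14.6689) = 70.01 km
Minimum: 3 at 34.51 km.

3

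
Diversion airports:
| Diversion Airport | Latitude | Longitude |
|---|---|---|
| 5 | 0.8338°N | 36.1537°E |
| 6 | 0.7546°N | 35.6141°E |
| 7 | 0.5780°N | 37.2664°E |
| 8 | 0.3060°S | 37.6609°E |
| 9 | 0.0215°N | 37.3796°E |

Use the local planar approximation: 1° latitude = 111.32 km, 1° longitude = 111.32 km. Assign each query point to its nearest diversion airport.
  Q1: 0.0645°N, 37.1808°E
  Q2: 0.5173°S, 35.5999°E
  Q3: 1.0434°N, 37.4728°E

Q1→9; Q2→6; Q3→7

Q1 at 0.0645°N, 37.1808°E:
  5: √((0.7693·111.32)² + (-1.0271·111.32)²) = √(7333.948572 + 13072.897431) = 142.8525 km
  6: √((0.6901·111.32)² + (-1.5667·111.32)²) = √(5901.609236 + 30417.119373) = 190.5747 km
  7: √((0.5135·111.32)² + (0.0856·111.32)²) = √(3267.587990 + 90.801689) = 57.9516 km
  8: √((-0.3705·111.32)² + (0.4801·111.32)²) = √(1701.072485 + 2856.339379) = 67.5086 km
  9: √((-0.0430·111.32)² + (0.1988·111.32)²) = √(22.913071 + 489.755312) = 22.6422 km
  → nearest: 9 (22.6422 km)
Q2 at 0.5173°S, 35.5999°E:
  5: √((1.3511·111.32)² + (0.5538·111.32)²) = √(22621.499181 + 3800.601174) = 162.5488 km
  6: √((1.2719·111.32)² + (0.0142·111.32)²) = √(20047.135692 + 2.498752) = 141.5967 km
  7: √((1.0953·111.32)² + (1.6665·111.32)²) = √(14866.631294 + 34415.733598) = 221.9963 km
  8: √((0.2113·111.32)² + (2.0610·111.32)²) = √(553.280532 + 52638.363507) = 230.6331 km
  9: √((0.5388·111.32)² + (1.7797·111.32)²) = √(3597.506352 + 39250.030287) = 206.9965 km
  → nearest: 6 (141.5967 km)
Q3 at 1.0434°N, 37.4728°E:
  5: √((-0.2096·111.32)² + (-1.3191·111.32)²) = √(544.413583 + 21562.635225) = 148.6844 km
  6: √((-0.2888·111.32)² + (-1.8587·111.32)²) = √(1033.572089 + 42811.948389) = 209.3932 km
  7: √((-0.4654·111.32)² + (-0.2064·111.32)²) = √(2684.102850 + 527.917163) = 56.6747 km
  8: √((-1.3494·111.32)² + (0.1881·111.32)²) = √(22564.608714 + 438.453949) = 151.6676 km
  9: √((-1.0219·111.32)² + (-0.0932·111.32)²) = √(12940.861633 + 107.641123) = 114.2300 km
  → nearest: 7 (56.6747 km)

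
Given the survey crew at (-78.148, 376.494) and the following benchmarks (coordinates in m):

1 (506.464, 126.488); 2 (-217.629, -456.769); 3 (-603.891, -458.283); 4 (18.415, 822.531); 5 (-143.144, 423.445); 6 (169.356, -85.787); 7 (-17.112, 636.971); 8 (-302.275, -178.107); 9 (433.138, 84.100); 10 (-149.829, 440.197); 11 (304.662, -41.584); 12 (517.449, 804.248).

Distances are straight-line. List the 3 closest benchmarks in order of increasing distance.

Distances from (-78.148, 376.494):
1: 635.826 m
2: 844.856 m
3: 986.539 m
4: 456.370 m
5: 80.180 m
6: 524.368 m
7: 267.533 m
8: 598.177 m
9: 588.989 m
10: 95.897 m
11: 566.862 m
12: 733.287 m
Sorted: 5 (80.180 m) < 10 (95.897 m) < 7 (267.533 m) < 4 (456.370 m) < 6 (524.368 m) < …

5, 10, 7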